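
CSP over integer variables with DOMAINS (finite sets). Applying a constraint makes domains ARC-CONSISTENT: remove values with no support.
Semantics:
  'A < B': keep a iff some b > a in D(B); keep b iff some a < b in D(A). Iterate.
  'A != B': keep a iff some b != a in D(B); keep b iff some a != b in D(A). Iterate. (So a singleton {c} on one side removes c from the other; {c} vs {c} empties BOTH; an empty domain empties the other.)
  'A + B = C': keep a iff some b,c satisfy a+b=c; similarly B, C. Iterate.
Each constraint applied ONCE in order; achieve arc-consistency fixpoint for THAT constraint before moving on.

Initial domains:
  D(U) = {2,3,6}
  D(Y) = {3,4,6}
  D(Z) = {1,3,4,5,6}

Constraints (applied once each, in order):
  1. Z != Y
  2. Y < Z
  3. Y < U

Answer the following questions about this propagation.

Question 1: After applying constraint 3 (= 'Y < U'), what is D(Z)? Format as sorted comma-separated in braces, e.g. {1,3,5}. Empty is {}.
Constraint 1 (Z != Y) on D(Z)={1,3,4,5,6} D(Y)={3,4,6}: no change
Constraint 2 (Y < Z) on D(Y)={3,4,6} D(Z)={1,3,4,5,6}: Y {3,4,6}->{3,4}; Z {1,3,4,5,6}->{4,5,6}
Constraint 3 (Y < U) on D(Y)={3,4} D(U)={2,3,6}: U {2,3,6}->{6}
So after constraint 3: D(Z) = {4,5,6}

Answer: {4,5,6}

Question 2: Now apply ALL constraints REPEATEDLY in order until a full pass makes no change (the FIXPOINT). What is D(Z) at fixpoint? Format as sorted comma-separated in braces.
Answer: {4,5,6}

Derivation:
pass 0 (initial): D(Z)={1,3,4,5,6}
pass 1: U {2,3,6}->{6}; Y {3,4,6}->{3,4}; Z {1,3,4,5,6}->{4,5,6}
pass 2: no change
Fixpoint after 2 passes: D(Z) = {4,5,6}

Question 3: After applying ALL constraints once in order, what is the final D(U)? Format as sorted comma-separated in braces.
Constraint 1 (Z != Y) on D(Z)={1,3,4,5,6} D(Y)={3,4,6}: no change
Constraint 2 (Y < Z) on D(Y)={3,4,6} D(Z)={1,3,4,5,6}: Y {3,4,6}->{3,4}; Z {1,3,4,5,6}->{4,5,6}
Constraint 3 (Y < U) on D(Y)={3,4} D(U)={2,3,6}: U {2,3,6}->{6}
So after all 3 constraints: D(U) = {6}

Answer: {6}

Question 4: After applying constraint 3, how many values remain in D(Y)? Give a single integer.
Answer: 2

Derivation:
Constraint 1 (Z != Y) on D(Z)={1,3,4,5,6} D(Y)={3,4,6}: no change
Constraint 2 (Y < Z) on D(Y)={3,4,6} D(Z)={1,3,4,5,6}: Y {3,4,6}->{3,4}; Z {1,3,4,5,6}->{4,5,6}
Constraint 3 (Y < U) on D(Y)={3,4} D(U)={2,3,6}: U {2,3,6}->{6}
So after constraint 3: D(Y)={3,4}, size = 2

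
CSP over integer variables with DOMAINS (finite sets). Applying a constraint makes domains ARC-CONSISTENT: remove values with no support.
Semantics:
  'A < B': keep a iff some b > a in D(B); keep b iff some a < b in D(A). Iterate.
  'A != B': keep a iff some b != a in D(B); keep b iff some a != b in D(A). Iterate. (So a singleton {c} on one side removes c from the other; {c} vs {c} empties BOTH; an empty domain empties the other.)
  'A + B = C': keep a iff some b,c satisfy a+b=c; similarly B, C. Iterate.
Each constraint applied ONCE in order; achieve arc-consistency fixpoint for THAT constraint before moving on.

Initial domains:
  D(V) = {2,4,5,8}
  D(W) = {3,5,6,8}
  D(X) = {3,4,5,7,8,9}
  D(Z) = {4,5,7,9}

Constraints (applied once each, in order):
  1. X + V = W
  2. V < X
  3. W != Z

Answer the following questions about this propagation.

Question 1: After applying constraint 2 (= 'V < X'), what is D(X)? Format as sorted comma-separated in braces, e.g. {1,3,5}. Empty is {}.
Answer: {3,4}

Derivation:
Constraint 1 (X + V = W) on D(X)={3,4,5,7,8,9} D(V)={2,4,5,8} D(W)={3,5,6,8}: X {3,4,5,7,8,9}->{3,4}; V {2,4,5,8}->{2,4,5}; W {3,5,6,8}->{5,6,8}
Constraint 2 (V < X) on D(V)={2,4,5} D(X)={3,4}: V {2,4,5}->{2}
So after constraint 2: D(X) = {3,4}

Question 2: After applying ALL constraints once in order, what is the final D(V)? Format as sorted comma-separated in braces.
Answer: {2}

Derivation:
Constraint 1 (X + V = W) on D(X)={3,4,5,7,8,9} D(V)={2,4,5,8} D(W)={3,5,6,8}: X {3,4,5,7,8,9}->{3,4}; V {2,4,5,8}->{2,4,5}; W {3,5,6,8}->{5,6,8}
Constraint 2 (V < X) on D(V)={2,4,5} D(X)={3,4}: V {2,4,5}->{2}
Constraint 3 (W != Z) on D(W)={5,6,8} D(Z)={4,5,7,9}: no change
So after all 3 constraints: D(V) = {2}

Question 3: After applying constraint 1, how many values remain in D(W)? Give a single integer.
Answer: 3

Derivation:
Constraint 1 (X + V = W) on D(X)={3,4,5,7,8,9} D(V)={2,4,5,8} D(W)={3,5,6,8}: X {3,4,5,7,8,9}->{3,4}; V {2,4,5,8}->{2,4,5}; W {3,5,6,8}->{5,6,8}
So after constraint 1: D(W)={5,6,8}, size = 3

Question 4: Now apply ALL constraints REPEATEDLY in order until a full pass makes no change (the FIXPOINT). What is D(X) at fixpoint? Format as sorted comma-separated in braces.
pass 0 (initial): D(X)={3,4,5,7,8,9}
pass 1: V {2,4,5,8}->{2}; W {3,5,6,8}->{5,6,8}; X {3,4,5,7,8,9}->{3,4}
pass 2: W {5,6,8}->{5,6}
pass 3: no change
Fixpoint after 3 passes: D(X) = {3,4}

Answer: {3,4}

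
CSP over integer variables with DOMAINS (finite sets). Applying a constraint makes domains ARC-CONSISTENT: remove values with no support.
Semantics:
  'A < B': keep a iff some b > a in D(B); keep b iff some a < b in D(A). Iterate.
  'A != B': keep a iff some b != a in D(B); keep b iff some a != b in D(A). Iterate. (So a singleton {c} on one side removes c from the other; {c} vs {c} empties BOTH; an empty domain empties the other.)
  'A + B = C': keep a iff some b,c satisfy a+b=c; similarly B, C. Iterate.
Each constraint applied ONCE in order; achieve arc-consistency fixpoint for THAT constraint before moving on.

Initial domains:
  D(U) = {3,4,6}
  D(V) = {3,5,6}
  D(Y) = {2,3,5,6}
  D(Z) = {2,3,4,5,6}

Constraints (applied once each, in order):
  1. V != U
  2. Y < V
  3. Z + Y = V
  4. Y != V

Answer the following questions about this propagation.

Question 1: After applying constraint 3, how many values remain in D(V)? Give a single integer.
Constraint 1 (V != U) on D(V)={3,5,6} D(U)={3,4,6}: no change
Constraint 2 (Y < V) on D(Y)={2,3,5,6} D(V)={3,5,6}: Y {2,3,5,6}->{2,3,5}
Constraint 3 (Z + Y = V) on D(Z)={2,3,4,5,6} D(Y)={2,3,5} D(V)={3,5,6}: Z {2,3,4,5,6}->{2,3,4}; Y {2,3,5}->{2,3}; V {3,5,6}->{5,6}
So after constraint 3: D(V)={5,6}, size = 2

Answer: 2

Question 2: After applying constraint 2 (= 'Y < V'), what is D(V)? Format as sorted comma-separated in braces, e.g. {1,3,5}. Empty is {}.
Answer: {3,5,6}

Derivation:
Constraint 1 (V != U) on D(V)={3,5,6} D(U)={3,4,6}: no change
Constraint 2 (Y < V) on D(Y)={2,3,5,6} D(V)={3,5,6}: Y {2,3,5,6}->{2,3,5}
So after constraint 2: D(V) = {3,5,6}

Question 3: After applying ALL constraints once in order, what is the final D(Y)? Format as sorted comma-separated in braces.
Constraint 1 (V != U) on D(V)={3,5,6} D(U)={3,4,6}: no change
Constraint 2 (Y < V) on D(Y)={2,3,5,6} D(V)={3,5,6}: Y {2,3,5,6}->{2,3,5}
Constraint 3 (Z + Y = V) on D(Z)={2,3,4,5,6} D(Y)={2,3,5} D(V)={3,5,6}: Z {2,3,4,5,6}->{2,3,4}; Y {2,3,5}->{2,3}; V {3,5,6}->{5,6}
Constraint 4 (Y != V) on D(Y)={2,3} D(V)={5,6}: no change
So after all 4 constraints: D(Y) = {2,3}

Answer: {2,3}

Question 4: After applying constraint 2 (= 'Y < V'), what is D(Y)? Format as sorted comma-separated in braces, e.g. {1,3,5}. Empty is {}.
Answer: {2,3,5}

Derivation:
Constraint 1 (V != U) on D(V)={3,5,6} D(U)={3,4,6}: no change
Constraint 2 (Y < V) on D(Y)={2,3,5,6} D(V)={3,5,6}: Y {2,3,5,6}->{2,3,5}
So after constraint 2: D(Y) = {2,3,5}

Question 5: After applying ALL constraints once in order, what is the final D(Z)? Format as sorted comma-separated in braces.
Constraint 1 (V != U) on D(V)={3,5,6} D(U)={3,4,6}: no change
Constraint 2 (Y < V) on D(Y)={2,3,5,6} D(V)={3,5,6}: Y {2,3,5,6}->{2,3,5}
Constraint 3 (Z + Y = V) on D(Z)={2,3,4,5,6} D(Y)={2,3,5} D(V)={3,5,6}: Z {2,3,4,5,6}->{2,3,4}; Y {2,3,5}->{2,3}; V {3,5,6}->{5,6}
Constraint 4 (Y != V) on D(Y)={2,3} D(V)={5,6}: no change
So after all 4 constraints: D(Z) = {2,3,4}

Answer: {2,3,4}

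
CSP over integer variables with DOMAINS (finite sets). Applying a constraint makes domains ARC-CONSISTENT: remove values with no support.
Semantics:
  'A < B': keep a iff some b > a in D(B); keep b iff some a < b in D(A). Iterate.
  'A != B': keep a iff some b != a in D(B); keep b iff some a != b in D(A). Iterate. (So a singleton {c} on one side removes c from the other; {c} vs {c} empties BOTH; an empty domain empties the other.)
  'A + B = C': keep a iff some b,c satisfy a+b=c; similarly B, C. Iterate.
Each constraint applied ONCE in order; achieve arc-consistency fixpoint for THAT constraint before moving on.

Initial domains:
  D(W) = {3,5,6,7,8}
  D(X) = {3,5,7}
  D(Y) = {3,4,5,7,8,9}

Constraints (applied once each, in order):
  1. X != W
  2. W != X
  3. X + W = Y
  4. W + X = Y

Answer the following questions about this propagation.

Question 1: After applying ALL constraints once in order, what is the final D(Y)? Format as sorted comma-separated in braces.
Answer: {8,9}

Derivation:
Constraint 1 (X != W) on D(X)={3,5,7} D(W)={3,5,6,7,8}: no change
Constraint 2 (W != X) on D(W)={3,5,6,7,8} D(X)={3,5,7}: no change
Constraint 3 (X + W = Y) on D(X)={3,5,7} D(W)={3,5,6,7,8} D(Y)={3,4,5,7,8,9}: X {3,5,7}->{3,5}; W {3,5,6,7,8}->{3,5,6}; Y {3,4,5,7,8,9}->{8,9}
Constraint 4 (W + X = Y) on D(W)={3,5,6} D(X)={3,5} D(Y)={8,9}: no change
So after all 4 constraints: D(Y) = {8,9}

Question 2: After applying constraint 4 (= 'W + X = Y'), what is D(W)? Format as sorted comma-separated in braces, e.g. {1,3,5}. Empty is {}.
Answer: {3,5,6}

Derivation:
Constraint 1 (X != W) on D(X)={3,5,7} D(W)={3,5,6,7,8}: no change
Constraint 2 (W != X) on D(W)={3,5,6,7,8} D(X)={3,5,7}: no change
Constraint 3 (X + W = Y) on D(X)={3,5,7} D(W)={3,5,6,7,8} D(Y)={3,4,5,7,8,9}: X {3,5,7}->{3,5}; W {3,5,6,7,8}->{3,5,6}; Y {3,4,5,7,8,9}->{8,9}
Constraint 4 (W + X = Y) on D(W)={3,5,6} D(X)={3,5} D(Y)={8,9}: no change
So after constraint 4: D(W) = {3,5,6}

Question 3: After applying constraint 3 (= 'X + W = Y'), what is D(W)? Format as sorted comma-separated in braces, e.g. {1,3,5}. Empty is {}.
Answer: {3,5,6}

Derivation:
Constraint 1 (X != W) on D(X)={3,5,7} D(W)={3,5,6,7,8}: no change
Constraint 2 (W != X) on D(W)={3,5,6,7,8} D(X)={3,5,7}: no change
Constraint 3 (X + W = Y) on D(X)={3,5,7} D(W)={3,5,6,7,8} D(Y)={3,4,5,7,8,9}: X {3,5,7}->{3,5}; W {3,5,6,7,8}->{3,5,6}; Y {3,4,5,7,8,9}->{8,9}
So after constraint 3: D(W) = {3,5,6}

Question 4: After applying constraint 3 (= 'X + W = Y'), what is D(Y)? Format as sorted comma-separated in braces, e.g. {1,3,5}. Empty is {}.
Constraint 1 (X != W) on D(X)={3,5,7} D(W)={3,5,6,7,8}: no change
Constraint 2 (W != X) on D(W)={3,5,6,7,8} D(X)={3,5,7}: no change
Constraint 3 (X + W = Y) on D(X)={3,5,7} D(W)={3,5,6,7,8} D(Y)={3,4,5,7,8,9}: X {3,5,7}->{3,5}; W {3,5,6,7,8}->{3,5,6}; Y {3,4,5,7,8,9}->{8,9}
So after constraint 3: D(Y) = {8,9}

Answer: {8,9}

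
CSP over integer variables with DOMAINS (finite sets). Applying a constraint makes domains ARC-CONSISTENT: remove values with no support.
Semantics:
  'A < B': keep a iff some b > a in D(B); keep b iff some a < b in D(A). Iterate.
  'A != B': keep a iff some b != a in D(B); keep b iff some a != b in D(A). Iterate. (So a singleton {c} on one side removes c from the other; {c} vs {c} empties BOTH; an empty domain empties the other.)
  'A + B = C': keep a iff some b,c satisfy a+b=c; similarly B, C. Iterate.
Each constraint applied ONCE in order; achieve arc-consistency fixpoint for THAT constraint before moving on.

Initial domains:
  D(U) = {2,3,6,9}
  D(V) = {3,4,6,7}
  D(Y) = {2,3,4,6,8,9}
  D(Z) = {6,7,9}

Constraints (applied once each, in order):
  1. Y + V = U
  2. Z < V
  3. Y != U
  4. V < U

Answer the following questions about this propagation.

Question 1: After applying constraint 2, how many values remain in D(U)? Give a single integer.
Answer: 2

Derivation:
Constraint 1 (Y + V = U) on D(Y)={2,3,4,6,8,9} D(V)={3,4,6,7} D(U)={2,3,6,9}: Y {2,3,4,6,8,9}->{2,3,6}; U {2,3,6,9}->{6,9}
Constraint 2 (Z < V) on D(Z)={6,7,9} D(V)={3,4,6,7}: Z {6,7,9}->{6}; V {3,4,6,7}->{7}
So after constraint 2: D(U)={6,9}, size = 2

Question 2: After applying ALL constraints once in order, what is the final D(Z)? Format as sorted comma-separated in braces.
Constraint 1 (Y + V = U) on D(Y)={2,3,4,6,8,9} D(V)={3,4,6,7} D(U)={2,3,6,9}: Y {2,3,4,6,8,9}->{2,3,6}; U {2,3,6,9}->{6,9}
Constraint 2 (Z < V) on D(Z)={6,7,9} D(V)={3,4,6,7}: Z {6,7,9}->{6}; V {3,4,6,7}->{7}
Constraint 3 (Y != U) on D(Y)={2,3,6} D(U)={6,9}: no change
Constraint 4 (V < U) on D(V)={7} D(U)={6,9}: U {6,9}->{9}
So after all 4 constraints: D(Z) = {6}

Answer: {6}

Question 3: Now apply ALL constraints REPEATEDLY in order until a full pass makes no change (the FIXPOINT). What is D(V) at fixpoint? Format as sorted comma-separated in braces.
pass 0 (initial): D(V)={3,4,6,7}
pass 1: U {2,3,6,9}->{9}; V {3,4,6,7}->{7}; Y {2,3,4,6,8,9}->{2,3,6}; Z {6,7,9}->{6}
pass 2: Y {2,3,6}->{2}
pass 3: no change
Fixpoint after 3 passes: D(V) = {7}

Answer: {7}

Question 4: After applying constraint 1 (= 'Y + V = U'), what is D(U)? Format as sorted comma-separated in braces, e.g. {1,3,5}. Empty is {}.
Answer: {6,9}

Derivation:
Constraint 1 (Y + V = U) on D(Y)={2,3,4,6,8,9} D(V)={3,4,6,7} D(U)={2,3,6,9}: Y {2,3,4,6,8,9}->{2,3,6}; U {2,3,6,9}->{6,9}
So after constraint 1: D(U) = {6,9}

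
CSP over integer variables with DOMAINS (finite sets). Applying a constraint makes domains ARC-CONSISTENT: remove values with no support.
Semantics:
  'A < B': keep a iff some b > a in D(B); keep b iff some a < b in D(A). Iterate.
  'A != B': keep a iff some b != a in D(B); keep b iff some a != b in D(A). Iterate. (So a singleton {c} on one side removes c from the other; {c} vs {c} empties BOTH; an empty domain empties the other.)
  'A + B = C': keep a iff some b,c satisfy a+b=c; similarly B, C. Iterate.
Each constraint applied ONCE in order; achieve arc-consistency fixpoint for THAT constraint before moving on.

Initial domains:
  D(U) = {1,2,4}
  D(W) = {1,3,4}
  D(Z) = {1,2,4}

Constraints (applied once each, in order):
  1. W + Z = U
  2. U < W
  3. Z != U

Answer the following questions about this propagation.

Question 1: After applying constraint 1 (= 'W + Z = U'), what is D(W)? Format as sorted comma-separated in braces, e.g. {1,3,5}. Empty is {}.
Constraint 1 (W + Z = U) on D(W)={1,3,4} D(Z)={1,2,4} D(U)={1,2,4}: W {1,3,4}->{1,3}; Z {1,2,4}->{1}; U {1,2,4}->{2,4}
So after constraint 1: D(W) = {1,3}

Answer: {1,3}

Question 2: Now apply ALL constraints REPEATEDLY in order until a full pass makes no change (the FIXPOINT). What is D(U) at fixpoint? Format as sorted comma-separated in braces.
pass 0 (initial): D(U)={1,2,4}
pass 1: U {1,2,4}->{2}; W {1,3,4}->{3}; Z {1,2,4}->{1}
pass 2: U {2}->{}; W {3}->{}; Z {1}->{}
pass 3: no change
Fixpoint after 3 passes: D(U) = {}

Answer: {}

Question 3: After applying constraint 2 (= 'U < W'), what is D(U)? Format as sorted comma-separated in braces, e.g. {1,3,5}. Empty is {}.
Constraint 1 (W + Z = U) on D(W)={1,3,4} D(Z)={1,2,4} D(U)={1,2,4}: W {1,3,4}->{1,3}; Z {1,2,4}->{1}; U {1,2,4}->{2,4}
Constraint 2 (U < W) on D(U)={2,4} D(W)={1,3}: U {2,4}->{2}; W {1,3}->{3}
So after constraint 2: D(U) = {2}

Answer: {2}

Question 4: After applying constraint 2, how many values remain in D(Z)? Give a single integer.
Constraint 1 (W + Z = U) on D(W)={1,3,4} D(Z)={1,2,4} D(U)={1,2,4}: W {1,3,4}->{1,3}; Z {1,2,4}->{1}; U {1,2,4}->{2,4}
Constraint 2 (U < W) on D(U)={2,4} D(W)={1,3}: U {2,4}->{2}; W {1,3}->{3}
So after constraint 2: D(Z)={1}, size = 1

Answer: 1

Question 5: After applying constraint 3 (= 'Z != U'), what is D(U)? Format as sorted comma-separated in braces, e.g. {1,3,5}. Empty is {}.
Answer: {2}

Derivation:
Constraint 1 (W + Z = U) on D(W)={1,3,4} D(Z)={1,2,4} D(U)={1,2,4}: W {1,3,4}->{1,3}; Z {1,2,4}->{1}; U {1,2,4}->{2,4}
Constraint 2 (U < W) on D(U)={2,4} D(W)={1,3}: U {2,4}->{2}; W {1,3}->{3}
Constraint 3 (Z != U) on D(Z)={1} D(U)={2}: no change
So after constraint 3: D(U) = {2}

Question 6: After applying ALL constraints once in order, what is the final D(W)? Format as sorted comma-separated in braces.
Constraint 1 (W + Z = U) on D(W)={1,3,4} D(Z)={1,2,4} D(U)={1,2,4}: W {1,3,4}->{1,3}; Z {1,2,4}->{1}; U {1,2,4}->{2,4}
Constraint 2 (U < W) on D(U)={2,4} D(W)={1,3}: U {2,4}->{2}; W {1,3}->{3}
Constraint 3 (Z != U) on D(Z)={1} D(U)={2}: no change
So after all 3 constraints: D(W) = {3}

Answer: {3}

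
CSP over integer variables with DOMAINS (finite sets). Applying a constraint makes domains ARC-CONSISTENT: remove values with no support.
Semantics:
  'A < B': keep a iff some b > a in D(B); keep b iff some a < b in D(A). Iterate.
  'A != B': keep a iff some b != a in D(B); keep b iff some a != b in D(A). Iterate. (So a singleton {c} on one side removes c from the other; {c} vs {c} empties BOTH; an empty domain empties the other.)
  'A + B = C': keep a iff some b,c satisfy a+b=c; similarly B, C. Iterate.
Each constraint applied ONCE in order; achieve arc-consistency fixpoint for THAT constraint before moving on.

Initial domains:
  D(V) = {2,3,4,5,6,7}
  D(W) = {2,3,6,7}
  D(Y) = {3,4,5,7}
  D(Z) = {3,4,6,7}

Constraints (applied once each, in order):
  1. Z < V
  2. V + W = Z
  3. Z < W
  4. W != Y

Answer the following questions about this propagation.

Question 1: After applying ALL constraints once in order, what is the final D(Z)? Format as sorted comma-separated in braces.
Answer: {}

Derivation:
Constraint 1 (Z < V) on D(Z)={3,4,6,7} D(V)={2,3,4,5,6,7}: Z {3,4,6,7}->{3,4,6}; V {2,3,4,5,6,7}->{4,5,6,7}
Constraint 2 (V + W = Z) on D(V)={4,5,6,7} D(W)={2,3,6,7} D(Z)={3,4,6}: V {4,5,6,7}->{4}; W {2,3,6,7}->{2}; Z {3,4,6}->{6}
Constraint 3 (Z < W) on D(Z)={6} D(W)={2}: Z {6}->{}; W {2}->{}
Constraint 4 (W != Y) on D(W)={} D(Y)={3,4,5,7}: Y {3,4,5,7}->{}
So after all 4 constraints: D(Z) = {}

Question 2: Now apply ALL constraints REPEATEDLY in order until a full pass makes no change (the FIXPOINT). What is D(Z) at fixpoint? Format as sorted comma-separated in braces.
Answer: {}

Derivation:
pass 0 (initial): D(Z)={3,4,6,7}
pass 1: V {2,3,4,5,6,7}->{4}; W {2,3,6,7}->{}; Y {3,4,5,7}->{}; Z {3,4,6,7}->{}
pass 2: V {4}->{}
pass 3: no change
Fixpoint after 3 passes: D(Z) = {}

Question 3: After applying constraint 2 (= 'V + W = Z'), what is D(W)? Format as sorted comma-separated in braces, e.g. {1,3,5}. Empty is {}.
Constraint 1 (Z < V) on D(Z)={3,4,6,7} D(V)={2,3,4,5,6,7}: Z {3,4,6,7}->{3,4,6}; V {2,3,4,5,6,7}->{4,5,6,7}
Constraint 2 (V + W = Z) on D(V)={4,5,6,7} D(W)={2,3,6,7} D(Z)={3,4,6}: V {4,5,6,7}->{4}; W {2,3,6,7}->{2}; Z {3,4,6}->{6}
So after constraint 2: D(W) = {2}

Answer: {2}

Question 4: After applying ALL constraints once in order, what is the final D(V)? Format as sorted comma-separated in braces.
Constraint 1 (Z < V) on D(Z)={3,4,6,7} D(V)={2,3,4,5,6,7}: Z {3,4,6,7}->{3,4,6}; V {2,3,4,5,6,7}->{4,5,6,7}
Constraint 2 (V + W = Z) on D(V)={4,5,6,7} D(W)={2,3,6,7} D(Z)={3,4,6}: V {4,5,6,7}->{4}; W {2,3,6,7}->{2}; Z {3,4,6}->{6}
Constraint 3 (Z < W) on D(Z)={6} D(W)={2}: Z {6}->{}; W {2}->{}
Constraint 4 (W != Y) on D(W)={} D(Y)={3,4,5,7}: Y {3,4,5,7}->{}
So after all 4 constraints: D(V) = {4}

Answer: {4}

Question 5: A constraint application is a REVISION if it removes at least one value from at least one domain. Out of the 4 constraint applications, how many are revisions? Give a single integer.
Answer: 4

Derivation:
Constraint 1 (Z < V) on D(Z)={3,4,6,7} D(V)={2,3,4,5,6,7}: Z {3,4,6,7}->{3,4,6}; V {2,3,4,5,6,7}->{4,5,6,7} => REVISION
Constraint 2 (V + W = Z) on D(V)={4,5,6,7} D(W)={2,3,6,7} D(Z)={3,4,6}: V {4,5,6,7}->{4}; W {2,3,6,7}->{2}; Z {3,4,6}->{6} => REVISION
Constraint 3 (Z < W) on D(Z)={6} D(W)={2}: Z {6}->{}; W {2}->{} => REVISION
Constraint 4 (W != Y) on D(W)={} D(Y)={3,4,5,7}: Y {3,4,5,7}->{} => REVISION
Total revisions = 4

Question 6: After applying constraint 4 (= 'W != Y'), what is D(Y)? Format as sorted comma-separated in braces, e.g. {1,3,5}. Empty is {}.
Answer: {}

Derivation:
Constraint 1 (Z < V) on D(Z)={3,4,6,7} D(V)={2,3,4,5,6,7}: Z {3,4,6,7}->{3,4,6}; V {2,3,4,5,6,7}->{4,5,6,7}
Constraint 2 (V + W = Z) on D(V)={4,5,6,7} D(W)={2,3,6,7} D(Z)={3,4,6}: V {4,5,6,7}->{4}; W {2,3,6,7}->{2}; Z {3,4,6}->{6}
Constraint 3 (Z < W) on D(Z)={6} D(W)={2}: Z {6}->{}; W {2}->{}
Constraint 4 (W != Y) on D(W)={} D(Y)={3,4,5,7}: Y {3,4,5,7}->{}
So after constraint 4: D(Y) = {}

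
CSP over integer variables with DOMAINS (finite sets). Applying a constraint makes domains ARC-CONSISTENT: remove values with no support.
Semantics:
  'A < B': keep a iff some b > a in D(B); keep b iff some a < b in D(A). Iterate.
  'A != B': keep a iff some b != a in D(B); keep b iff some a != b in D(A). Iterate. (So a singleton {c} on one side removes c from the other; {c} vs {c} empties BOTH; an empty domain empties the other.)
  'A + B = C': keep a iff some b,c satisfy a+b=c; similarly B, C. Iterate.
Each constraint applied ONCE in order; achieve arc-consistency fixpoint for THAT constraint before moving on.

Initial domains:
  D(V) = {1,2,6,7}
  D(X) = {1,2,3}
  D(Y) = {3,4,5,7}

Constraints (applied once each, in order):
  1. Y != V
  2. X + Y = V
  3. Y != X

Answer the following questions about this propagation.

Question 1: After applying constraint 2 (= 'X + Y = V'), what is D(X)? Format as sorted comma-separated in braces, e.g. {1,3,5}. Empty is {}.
Answer: {1,2,3}

Derivation:
Constraint 1 (Y != V) on D(Y)={3,4,5,7} D(V)={1,2,6,7}: no change
Constraint 2 (X + Y = V) on D(X)={1,2,3} D(Y)={3,4,5,7} D(V)={1,2,6,7}: Y {3,4,5,7}->{3,4,5}; V {1,2,6,7}->{6,7}
So after constraint 2: D(X) = {1,2,3}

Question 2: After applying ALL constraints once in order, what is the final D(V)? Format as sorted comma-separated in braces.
Constraint 1 (Y != V) on D(Y)={3,4,5,7} D(V)={1,2,6,7}: no change
Constraint 2 (X + Y = V) on D(X)={1,2,3} D(Y)={3,4,5,7} D(V)={1,2,6,7}: Y {3,4,5,7}->{3,4,5}; V {1,2,6,7}->{6,7}
Constraint 3 (Y != X) on D(Y)={3,4,5} D(X)={1,2,3}: no change
So after all 3 constraints: D(V) = {6,7}

Answer: {6,7}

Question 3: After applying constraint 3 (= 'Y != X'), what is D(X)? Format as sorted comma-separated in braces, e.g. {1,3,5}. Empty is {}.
Constraint 1 (Y != V) on D(Y)={3,4,5,7} D(V)={1,2,6,7}: no change
Constraint 2 (X + Y = V) on D(X)={1,2,3} D(Y)={3,4,5,7} D(V)={1,2,6,7}: Y {3,4,5,7}->{3,4,5}; V {1,2,6,7}->{6,7}
Constraint 3 (Y != X) on D(Y)={3,4,5} D(X)={1,2,3}: no change
So after constraint 3: D(X) = {1,2,3}

Answer: {1,2,3}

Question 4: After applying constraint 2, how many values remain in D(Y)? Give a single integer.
Answer: 3

Derivation:
Constraint 1 (Y != V) on D(Y)={3,4,5,7} D(V)={1,2,6,7}: no change
Constraint 2 (X + Y = V) on D(X)={1,2,3} D(Y)={3,4,5,7} D(V)={1,2,6,7}: Y {3,4,5,7}->{3,4,5}; V {1,2,6,7}->{6,7}
So after constraint 2: D(Y)={3,4,5}, size = 3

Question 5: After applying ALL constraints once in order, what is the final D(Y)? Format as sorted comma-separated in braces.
Constraint 1 (Y != V) on D(Y)={3,4,5,7} D(V)={1,2,6,7}: no change
Constraint 2 (X + Y = V) on D(X)={1,2,3} D(Y)={3,4,5,7} D(V)={1,2,6,7}: Y {3,4,5,7}->{3,4,5}; V {1,2,6,7}->{6,7}
Constraint 3 (Y != X) on D(Y)={3,4,5} D(X)={1,2,3}: no change
So after all 3 constraints: D(Y) = {3,4,5}

Answer: {3,4,5}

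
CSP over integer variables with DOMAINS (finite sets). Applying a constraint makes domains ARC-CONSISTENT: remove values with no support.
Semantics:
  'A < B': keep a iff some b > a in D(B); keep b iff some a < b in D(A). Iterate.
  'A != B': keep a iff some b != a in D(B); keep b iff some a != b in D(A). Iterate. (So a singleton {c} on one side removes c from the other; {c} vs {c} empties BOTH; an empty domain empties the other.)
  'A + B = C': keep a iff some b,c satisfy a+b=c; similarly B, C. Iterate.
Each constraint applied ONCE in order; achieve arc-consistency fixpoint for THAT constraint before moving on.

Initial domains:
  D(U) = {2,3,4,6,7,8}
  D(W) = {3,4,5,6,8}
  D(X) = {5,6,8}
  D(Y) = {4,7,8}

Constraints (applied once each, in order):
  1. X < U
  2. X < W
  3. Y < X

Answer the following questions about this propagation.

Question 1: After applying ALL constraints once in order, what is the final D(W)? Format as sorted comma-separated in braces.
Answer: {6,8}

Derivation:
Constraint 1 (X < U) on D(X)={5,6,8} D(U)={2,3,4,6,7,8}: X {5,6,8}->{5,6}; U {2,3,4,6,7,8}->{6,7,8}
Constraint 2 (X < W) on D(X)={5,6} D(W)={3,4,5,6,8}: W {3,4,5,6,8}->{6,8}
Constraint 3 (Y < X) on D(Y)={4,7,8} D(X)={5,6}: Y {4,7,8}->{4}
So after all 3 constraints: D(W) = {6,8}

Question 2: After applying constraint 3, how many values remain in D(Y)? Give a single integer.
Constraint 1 (X < U) on D(X)={5,6,8} D(U)={2,3,4,6,7,8}: X {5,6,8}->{5,6}; U {2,3,4,6,7,8}->{6,7,8}
Constraint 2 (X < W) on D(X)={5,6} D(W)={3,4,5,6,8}: W {3,4,5,6,8}->{6,8}
Constraint 3 (Y < X) on D(Y)={4,7,8} D(X)={5,6}: Y {4,7,8}->{4}
So after constraint 3: D(Y)={4}, size = 1

Answer: 1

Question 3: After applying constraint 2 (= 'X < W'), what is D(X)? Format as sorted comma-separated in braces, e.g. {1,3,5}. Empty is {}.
Constraint 1 (X < U) on D(X)={5,6,8} D(U)={2,3,4,6,7,8}: X {5,6,8}->{5,6}; U {2,3,4,6,7,8}->{6,7,8}
Constraint 2 (X < W) on D(X)={5,6} D(W)={3,4,5,6,8}: W {3,4,5,6,8}->{6,8}
So after constraint 2: D(X) = {5,6}

Answer: {5,6}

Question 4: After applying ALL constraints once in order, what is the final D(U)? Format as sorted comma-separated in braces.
Answer: {6,7,8}

Derivation:
Constraint 1 (X < U) on D(X)={5,6,8} D(U)={2,3,4,6,7,8}: X {5,6,8}->{5,6}; U {2,3,4,6,7,8}->{6,7,8}
Constraint 2 (X < W) on D(X)={5,6} D(W)={3,4,5,6,8}: W {3,4,5,6,8}->{6,8}
Constraint 3 (Y < X) on D(Y)={4,7,8} D(X)={5,6}: Y {4,7,8}->{4}
So after all 3 constraints: D(U) = {6,7,8}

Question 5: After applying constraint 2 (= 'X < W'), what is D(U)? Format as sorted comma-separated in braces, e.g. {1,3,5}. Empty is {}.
Constraint 1 (X < U) on D(X)={5,6,8} D(U)={2,3,4,6,7,8}: X {5,6,8}->{5,6}; U {2,3,4,6,7,8}->{6,7,8}
Constraint 2 (X < W) on D(X)={5,6} D(W)={3,4,5,6,8}: W {3,4,5,6,8}->{6,8}
So after constraint 2: D(U) = {6,7,8}

Answer: {6,7,8}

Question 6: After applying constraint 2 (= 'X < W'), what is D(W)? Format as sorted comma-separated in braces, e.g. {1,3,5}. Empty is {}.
Constraint 1 (X < U) on D(X)={5,6,8} D(U)={2,3,4,6,7,8}: X {5,6,8}->{5,6}; U {2,3,4,6,7,8}->{6,7,8}
Constraint 2 (X < W) on D(X)={5,6} D(W)={3,4,5,6,8}: W {3,4,5,6,8}->{6,8}
So after constraint 2: D(W) = {6,8}

Answer: {6,8}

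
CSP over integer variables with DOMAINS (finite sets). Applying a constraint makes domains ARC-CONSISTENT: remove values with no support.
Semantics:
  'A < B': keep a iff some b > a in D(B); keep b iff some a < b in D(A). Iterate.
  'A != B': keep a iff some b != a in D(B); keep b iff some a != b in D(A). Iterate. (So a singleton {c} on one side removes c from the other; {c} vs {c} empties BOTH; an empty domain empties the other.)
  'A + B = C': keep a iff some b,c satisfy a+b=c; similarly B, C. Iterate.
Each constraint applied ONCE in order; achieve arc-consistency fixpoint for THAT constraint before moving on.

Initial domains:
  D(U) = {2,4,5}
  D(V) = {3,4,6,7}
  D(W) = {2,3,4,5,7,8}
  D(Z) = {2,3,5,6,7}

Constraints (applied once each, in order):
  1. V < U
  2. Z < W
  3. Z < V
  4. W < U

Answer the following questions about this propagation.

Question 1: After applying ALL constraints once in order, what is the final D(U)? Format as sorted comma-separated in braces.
Answer: {4,5}

Derivation:
Constraint 1 (V < U) on D(V)={3,4,6,7} D(U)={2,4,5}: V {3,4,6,7}->{3,4}; U {2,4,5}->{4,5}
Constraint 2 (Z < W) on D(Z)={2,3,5,6,7} D(W)={2,3,4,5,7,8}: W {2,3,4,5,7,8}->{3,4,5,7,8}
Constraint 3 (Z < V) on D(Z)={2,3,5,6,7} D(V)={3,4}: Z {2,3,5,6,7}->{2,3}
Constraint 4 (W < U) on D(W)={3,4,5,7,8} D(U)={4,5}: W {3,4,5,7,8}->{3,4}
So after all 4 constraints: D(U) = {4,5}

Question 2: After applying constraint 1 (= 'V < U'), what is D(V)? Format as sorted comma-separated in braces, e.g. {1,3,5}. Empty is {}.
Constraint 1 (V < U) on D(V)={3,4,6,7} D(U)={2,4,5}: V {3,4,6,7}->{3,4}; U {2,4,5}->{4,5}
So after constraint 1: D(V) = {3,4}

Answer: {3,4}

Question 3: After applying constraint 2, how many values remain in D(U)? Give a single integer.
Constraint 1 (V < U) on D(V)={3,4,6,7} D(U)={2,4,5}: V {3,4,6,7}->{3,4}; U {2,4,5}->{4,5}
Constraint 2 (Z < W) on D(Z)={2,3,5,6,7} D(W)={2,3,4,5,7,8}: W {2,3,4,5,7,8}->{3,4,5,7,8}
So after constraint 2: D(U)={4,5}, size = 2

Answer: 2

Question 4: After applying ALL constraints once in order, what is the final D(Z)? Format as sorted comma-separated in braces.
Constraint 1 (V < U) on D(V)={3,4,6,7} D(U)={2,4,5}: V {3,4,6,7}->{3,4}; U {2,4,5}->{4,5}
Constraint 2 (Z < W) on D(Z)={2,3,5,6,7} D(W)={2,3,4,5,7,8}: W {2,3,4,5,7,8}->{3,4,5,7,8}
Constraint 3 (Z < V) on D(Z)={2,3,5,6,7} D(V)={3,4}: Z {2,3,5,6,7}->{2,3}
Constraint 4 (W < U) on D(W)={3,4,5,7,8} D(U)={4,5}: W {3,4,5,7,8}->{3,4}
So after all 4 constraints: D(Z) = {2,3}

Answer: {2,3}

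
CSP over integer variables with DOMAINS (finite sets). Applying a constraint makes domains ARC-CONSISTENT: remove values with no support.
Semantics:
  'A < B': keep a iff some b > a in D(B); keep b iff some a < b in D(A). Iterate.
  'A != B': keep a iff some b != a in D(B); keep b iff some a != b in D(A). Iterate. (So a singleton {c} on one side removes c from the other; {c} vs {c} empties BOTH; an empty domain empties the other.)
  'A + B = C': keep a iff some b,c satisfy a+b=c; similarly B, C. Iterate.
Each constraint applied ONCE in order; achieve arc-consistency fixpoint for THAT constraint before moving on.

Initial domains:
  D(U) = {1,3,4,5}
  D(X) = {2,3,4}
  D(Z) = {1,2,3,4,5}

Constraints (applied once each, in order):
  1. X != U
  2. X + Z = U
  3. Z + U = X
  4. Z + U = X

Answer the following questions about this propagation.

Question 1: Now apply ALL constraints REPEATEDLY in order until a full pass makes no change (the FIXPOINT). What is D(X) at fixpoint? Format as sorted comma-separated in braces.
pass 0 (initial): D(X)={2,3,4}
pass 1: U {1,3,4,5}->{3}; X {2,3,4}->{4}; Z {1,2,3,4,5}->{1}
pass 2: U {3}->{}; X {4}->{}; Z {1}->{}
pass 3: no change
Fixpoint after 3 passes: D(X) = {}

Answer: {}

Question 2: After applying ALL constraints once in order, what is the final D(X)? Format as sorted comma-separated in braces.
Answer: {4}

Derivation:
Constraint 1 (X != U) on D(X)={2,3,4} D(U)={1,3,4,5}: no change
Constraint 2 (X + Z = U) on D(X)={2,3,4} D(Z)={1,2,3,4,5} D(U)={1,3,4,5}: Z {1,2,3,4,5}->{1,2,3}; U {1,3,4,5}->{3,4,5}
Constraint 3 (Z + U = X) on D(Z)={1,2,3} D(U)={3,4,5} D(X)={2,3,4}: Z {1,2,3}->{1}; U {3,4,5}->{3}; X {2,3,4}->{4}
Constraint 4 (Z + U = X) on D(Z)={1} D(U)={3} D(X)={4}: no change
So after all 4 constraints: D(X) = {4}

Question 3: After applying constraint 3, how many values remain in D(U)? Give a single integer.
Constraint 1 (X != U) on D(X)={2,3,4} D(U)={1,3,4,5}: no change
Constraint 2 (X + Z = U) on D(X)={2,3,4} D(Z)={1,2,3,4,5} D(U)={1,3,4,5}: Z {1,2,3,4,5}->{1,2,3}; U {1,3,4,5}->{3,4,5}
Constraint 3 (Z + U = X) on D(Z)={1,2,3} D(U)={3,4,5} D(X)={2,3,4}: Z {1,2,3}->{1}; U {3,4,5}->{3}; X {2,3,4}->{4}
So after constraint 3: D(U)={3}, size = 1

Answer: 1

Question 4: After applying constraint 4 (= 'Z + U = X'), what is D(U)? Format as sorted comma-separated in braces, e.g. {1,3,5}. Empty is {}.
Constraint 1 (X != U) on D(X)={2,3,4} D(U)={1,3,4,5}: no change
Constraint 2 (X + Z = U) on D(X)={2,3,4} D(Z)={1,2,3,4,5} D(U)={1,3,4,5}: Z {1,2,3,4,5}->{1,2,3}; U {1,3,4,5}->{3,4,5}
Constraint 3 (Z + U = X) on D(Z)={1,2,3} D(U)={3,4,5} D(X)={2,3,4}: Z {1,2,3}->{1}; U {3,4,5}->{3}; X {2,3,4}->{4}
Constraint 4 (Z + U = X) on D(Z)={1} D(U)={3} D(X)={4}: no change
So after constraint 4: D(U) = {3}

Answer: {3}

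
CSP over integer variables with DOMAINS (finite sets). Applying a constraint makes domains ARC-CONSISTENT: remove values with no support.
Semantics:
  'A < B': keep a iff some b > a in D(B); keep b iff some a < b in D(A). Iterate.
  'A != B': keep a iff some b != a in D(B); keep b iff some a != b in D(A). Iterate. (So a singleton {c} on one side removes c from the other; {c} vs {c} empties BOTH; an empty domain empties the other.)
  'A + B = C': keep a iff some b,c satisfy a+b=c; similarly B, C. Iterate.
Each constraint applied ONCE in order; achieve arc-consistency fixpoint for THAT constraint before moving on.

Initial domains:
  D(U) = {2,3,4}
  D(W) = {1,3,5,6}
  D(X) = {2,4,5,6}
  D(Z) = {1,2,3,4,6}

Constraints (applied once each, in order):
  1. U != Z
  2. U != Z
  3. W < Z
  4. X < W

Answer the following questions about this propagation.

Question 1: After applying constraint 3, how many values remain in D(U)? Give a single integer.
Constraint 1 (U != Z) on D(U)={2,3,4} D(Z)={1,2,3,4,6}: no change
Constraint 2 (U != Z) on D(U)={2,3,4} D(Z)={1,2,3,4,6}: no change
Constraint 3 (W < Z) on D(W)={1,3,5,6} D(Z)={1,2,3,4,6}: W {1,3,5,6}->{1,3,5}; Z {1,2,3,4,6}->{2,3,4,6}
So after constraint 3: D(U)={2,3,4}, size = 3

Answer: 3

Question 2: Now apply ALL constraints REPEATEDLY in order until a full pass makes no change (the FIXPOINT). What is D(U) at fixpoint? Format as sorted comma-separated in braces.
pass 0 (initial): D(U)={2,3,4}
pass 1: W {1,3,5,6}->{3,5}; X {2,4,5,6}->{2,4}; Z {1,2,3,4,6}->{2,3,4,6}
pass 2: Z {2,3,4,6}->{4,6}
pass 3: no change
Fixpoint after 3 passes: D(U) = {2,3,4}

Answer: {2,3,4}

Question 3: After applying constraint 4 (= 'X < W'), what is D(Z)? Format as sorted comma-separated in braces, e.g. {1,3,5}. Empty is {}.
Constraint 1 (U != Z) on D(U)={2,3,4} D(Z)={1,2,3,4,6}: no change
Constraint 2 (U != Z) on D(U)={2,3,4} D(Z)={1,2,3,4,6}: no change
Constraint 3 (W < Z) on D(W)={1,3,5,6} D(Z)={1,2,3,4,6}: W {1,3,5,6}->{1,3,5}; Z {1,2,3,4,6}->{2,3,4,6}
Constraint 4 (X < W) on D(X)={2,4,5,6} D(W)={1,3,5}: X {2,4,5,6}->{2,4}; W {1,3,5}->{3,5}
So after constraint 4: D(Z) = {2,3,4,6}

Answer: {2,3,4,6}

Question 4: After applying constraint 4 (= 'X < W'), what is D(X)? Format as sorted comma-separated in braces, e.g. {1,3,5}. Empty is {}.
Constraint 1 (U != Z) on D(U)={2,3,4} D(Z)={1,2,3,4,6}: no change
Constraint 2 (U != Z) on D(U)={2,3,4} D(Z)={1,2,3,4,6}: no change
Constraint 3 (W < Z) on D(W)={1,3,5,6} D(Z)={1,2,3,4,6}: W {1,3,5,6}->{1,3,5}; Z {1,2,3,4,6}->{2,3,4,6}
Constraint 4 (X < W) on D(X)={2,4,5,6} D(W)={1,3,5}: X {2,4,5,6}->{2,4}; W {1,3,5}->{3,5}
So after constraint 4: D(X) = {2,4}

Answer: {2,4}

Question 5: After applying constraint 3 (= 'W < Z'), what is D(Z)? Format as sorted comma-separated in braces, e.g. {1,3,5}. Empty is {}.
Constraint 1 (U != Z) on D(U)={2,3,4} D(Z)={1,2,3,4,6}: no change
Constraint 2 (U != Z) on D(U)={2,3,4} D(Z)={1,2,3,4,6}: no change
Constraint 3 (W < Z) on D(W)={1,3,5,6} D(Z)={1,2,3,4,6}: W {1,3,5,6}->{1,3,5}; Z {1,2,3,4,6}->{2,3,4,6}
So after constraint 3: D(Z) = {2,3,4,6}

Answer: {2,3,4,6}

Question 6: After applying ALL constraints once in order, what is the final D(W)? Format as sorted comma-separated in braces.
Answer: {3,5}

Derivation:
Constraint 1 (U != Z) on D(U)={2,3,4} D(Z)={1,2,3,4,6}: no change
Constraint 2 (U != Z) on D(U)={2,3,4} D(Z)={1,2,3,4,6}: no change
Constraint 3 (W < Z) on D(W)={1,3,5,6} D(Z)={1,2,3,4,6}: W {1,3,5,6}->{1,3,5}; Z {1,2,3,4,6}->{2,3,4,6}
Constraint 4 (X < W) on D(X)={2,4,5,6} D(W)={1,3,5}: X {2,4,5,6}->{2,4}; W {1,3,5}->{3,5}
So after all 4 constraints: D(W) = {3,5}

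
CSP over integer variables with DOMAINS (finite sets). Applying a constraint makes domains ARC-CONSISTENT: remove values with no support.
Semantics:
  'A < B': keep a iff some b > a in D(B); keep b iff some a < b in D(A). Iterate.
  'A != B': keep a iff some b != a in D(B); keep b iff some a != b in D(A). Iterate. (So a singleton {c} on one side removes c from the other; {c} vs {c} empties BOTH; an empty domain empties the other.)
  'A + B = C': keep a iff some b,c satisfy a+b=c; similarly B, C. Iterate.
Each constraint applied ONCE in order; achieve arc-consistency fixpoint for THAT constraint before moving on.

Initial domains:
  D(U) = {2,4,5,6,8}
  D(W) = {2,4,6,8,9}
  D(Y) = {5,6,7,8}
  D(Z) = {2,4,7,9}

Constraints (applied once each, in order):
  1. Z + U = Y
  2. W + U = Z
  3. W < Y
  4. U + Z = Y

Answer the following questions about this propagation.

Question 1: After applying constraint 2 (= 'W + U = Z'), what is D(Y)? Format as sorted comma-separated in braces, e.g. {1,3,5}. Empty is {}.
Constraint 1 (Z + U = Y) on D(Z)={2,4,7,9} D(U)={2,4,5,6,8} D(Y)={5,6,7,8}: Z {2,4,7,9}->{2,4}; U {2,4,5,6,8}->{2,4,5,6}; Y {5,6,7,8}->{6,7,8}
Constraint 2 (W + U = Z) on D(W)={2,4,6,8,9} D(U)={2,4,5,6} D(Z)={2,4}: W {2,4,6,8,9}->{2}; U {2,4,5,6}->{2}; Z {2,4}->{4}
So after constraint 2: D(Y) = {6,7,8}

Answer: {6,7,8}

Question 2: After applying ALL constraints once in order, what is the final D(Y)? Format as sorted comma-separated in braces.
Constraint 1 (Z + U = Y) on D(Z)={2,4,7,9} D(U)={2,4,5,6,8} D(Y)={5,6,7,8}: Z {2,4,7,9}->{2,4}; U {2,4,5,6,8}->{2,4,5,6}; Y {5,6,7,8}->{6,7,8}
Constraint 2 (W + U = Z) on D(W)={2,4,6,8,9} D(U)={2,4,5,6} D(Z)={2,4}: W {2,4,6,8,9}->{2}; U {2,4,5,6}->{2}; Z {2,4}->{4}
Constraint 3 (W < Y) on D(W)={2} D(Y)={6,7,8}: no change
Constraint 4 (U + Z = Y) on D(U)={2} D(Z)={4} D(Y)={6,7,8}: Y {6,7,8}->{6}
So after all 4 constraints: D(Y) = {6}

Answer: {6}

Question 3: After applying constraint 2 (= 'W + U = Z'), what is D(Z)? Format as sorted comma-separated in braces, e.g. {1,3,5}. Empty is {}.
Answer: {4}

Derivation:
Constraint 1 (Z + U = Y) on D(Z)={2,4,7,9} D(U)={2,4,5,6,8} D(Y)={5,6,7,8}: Z {2,4,7,9}->{2,4}; U {2,4,5,6,8}->{2,4,5,6}; Y {5,6,7,8}->{6,7,8}
Constraint 2 (W + U = Z) on D(W)={2,4,6,8,9} D(U)={2,4,5,6} D(Z)={2,4}: W {2,4,6,8,9}->{2}; U {2,4,5,6}->{2}; Z {2,4}->{4}
So after constraint 2: D(Z) = {4}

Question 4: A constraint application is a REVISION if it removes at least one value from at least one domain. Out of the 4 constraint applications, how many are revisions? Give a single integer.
Constraint 1 (Z + U = Y) on D(Z)={2,4,7,9} D(U)={2,4,5,6,8} D(Y)={5,6,7,8}: Z {2,4,7,9}->{2,4}; U {2,4,5,6,8}->{2,4,5,6}; Y {5,6,7,8}->{6,7,8} => REVISION
Constraint 2 (W + U = Z) on D(W)={2,4,6,8,9} D(U)={2,4,5,6} D(Z)={2,4}: W {2,4,6,8,9}->{2}; U {2,4,5,6}->{2}; Z {2,4}->{4} => REVISION
Constraint 3 (W < Y) on D(W)={2} D(Y)={6,7,8}: no change => not a revision
Constraint 4 (U + Z = Y) on D(U)={2} D(Z)={4} D(Y)={6,7,8}: Y {6,7,8}->{6} => REVISION
Total revisions = 3

Answer: 3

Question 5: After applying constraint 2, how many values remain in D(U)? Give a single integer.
Constraint 1 (Z + U = Y) on D(Z)={2,4,7,9} D(U)={2,4,5,6,8} D(Y)={5,6,7,8}: Z {2,4,7,9}->{2,4}; U {2,4,5,6,8}->{2,4,5,6}; Y {5,6,7,8}->{6,7,8}
Constraint 2 (W + U = Z) on D(W)={2,4,6,8,9} D(U)={2,4,5,6} D(Z)={2,4}: W {2,4,6,8,9}->{2}; U {2,4,5,6}->{2}; Z {2,4}->{4}
So after constraint 2: D(U)={2}, size = 1

Answer: 1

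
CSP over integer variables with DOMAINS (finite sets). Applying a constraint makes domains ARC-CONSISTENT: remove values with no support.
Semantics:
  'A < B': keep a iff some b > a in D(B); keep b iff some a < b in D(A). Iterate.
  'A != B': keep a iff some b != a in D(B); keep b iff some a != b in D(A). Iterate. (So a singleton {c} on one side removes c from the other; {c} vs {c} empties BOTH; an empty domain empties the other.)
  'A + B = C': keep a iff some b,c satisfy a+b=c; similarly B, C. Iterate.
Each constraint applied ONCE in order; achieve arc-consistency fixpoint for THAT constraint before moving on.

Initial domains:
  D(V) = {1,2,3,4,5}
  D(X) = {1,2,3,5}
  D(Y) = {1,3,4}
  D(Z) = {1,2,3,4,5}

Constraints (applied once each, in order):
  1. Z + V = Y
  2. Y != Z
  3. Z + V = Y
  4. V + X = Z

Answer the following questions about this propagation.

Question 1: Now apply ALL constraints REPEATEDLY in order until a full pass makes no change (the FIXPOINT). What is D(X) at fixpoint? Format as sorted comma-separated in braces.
Answer: {1,2}

Derivation:
pass 0 (initial): D(X)={1,2,3,5}
pass 1: V {1,2,3,4,5}->{1,2}; X {1,2,3,5}->{1,2}; Y {1,3,4}->{3,4}; Z {1,2,3,4,5}->{2,3}
pass 2: no change
Fixpoint after 2 passes: D(X) = {1,2}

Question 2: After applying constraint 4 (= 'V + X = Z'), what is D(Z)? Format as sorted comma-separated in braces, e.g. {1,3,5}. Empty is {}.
Answer: {2,3}

Derivation:
Constraint 1 (Z + V = Y) on D(Z)={1,2,3,4,5} D(V)={1,2,3,4,5} D(Y)={1,3,4}: Z {1,2,3,4,5}->{1,2,3}; V {1,2,3,4,5}->{1,2,3}; Y {1,3,4}->{3,4}
Constraint 2 (Y != Z) on D(Y)={3,4} D(Z)={1,2,3}: no change
Constraint 3 (Z + V = Y) on D(Z)={1,2,3} D(V)={1,2,3} D(Y)={3,4}: no change
Constraint 4 (V + X = Z) on D(V)={1,2,3} D(X)={1,2,3,5} D(Z)={1,2,3}: V {1,2,3}->{1,2}; X {1,2,3,5}->{1,2}; Z {1,2,3}->{2,3}
So after constraint 4: D(Z) = {2,3}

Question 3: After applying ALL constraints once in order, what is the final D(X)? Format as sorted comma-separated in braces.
Answer: {1,2}

Derivation:
Constraint 1 (Z + V = Y) on D(Z)={1,2,3,4,5} D(V)={1,2,3,4,5} D(Y)={1,3,4}: Z {1,2,3,4,5}->{1,2,3}; V {1,2,3,4,5}->{1,2,3}; Y {1,3,4}->{3,4}
Constraint 2 (Y != Z) on D(Y)={3,4} D(Z)={1,2,3}: no change
Constraint 3 (Z + V = Y) on D(Z)={1,2,3} D(V)={1,2,3} D(Y)={3,4}: no change
Constraint 4 (V + X = Z) on D(V)={1,2,3} D(X)={1,2,3,5} D(Z)={1,2,3}: V {1,2,3}->{1,2}; X {1,2,3,5}->{1,2}; Z {1,2,3}->{2,3}
So after all 4 constraints: D(X) = {1,2}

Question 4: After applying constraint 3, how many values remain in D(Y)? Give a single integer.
Answer: 2

Derivation:
Constraint 1 (Z + V = Y) on D(Z)={1,2,3,4,5} D(V)={1,2,3,4,5} D(Y)={1,3,4}: Z {1,2,3,4,5}->{1,2,3}; V {1,2,3,4,5}->{1,2,3}; Y {1,3,4}->{3,4}
Constraint 2 (Y != Z) on D(Y)={3,4} D(Z)={1,2,3}: no change
Constraint 3 (Z + V = Y) on D(Z)={1,2,3} D(V)={1,2,3} D(Y)={3,4}: no change
So after constraint 3: D(Y)={3,4}, size = 2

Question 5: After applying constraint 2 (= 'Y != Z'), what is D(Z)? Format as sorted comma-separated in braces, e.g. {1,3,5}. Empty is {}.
Answer: {1,2,3}

Derivation:
Constraint 1 (Z + V = Y) on D(Z)={1,2,3,4,5} D(V)={1,2,3,4,5} D(Y)={1,3,4}: Z {1,2,3,4,5}->{1,2,3}; V {1,2,3,4,5}->{1,2,3}; Y {1,3,4}->{3,4}
Constraint 2 (Y != Z) on D(Y)={3,4} D(Z)={1,2,3}: no change
So after constraint 2: D(Z) = {1,2,3}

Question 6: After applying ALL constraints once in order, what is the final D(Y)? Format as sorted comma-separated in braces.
Answer: {3,4}

Derivation:
Constraint 1 (Z + V = Y) on D(Z)={1,2,3,4,5} D(V)={1,2,3,4,5} D(Y)={1,3,4}: Z {1,2,3,4,5}->{1,2,3}; V {1,2,3,4,5}->{1,2,3}; Y {1,3,4}->{3,4}
Constraint 2 (Y != Z) on D(Y)={3,4} D(Z)={1,2,3}: no change
Constraint 3 (Z + V = Y) on D(Z)={1,2,3} D(V)={1,2,3} D(Y)={3,4}: no change
Constraint 4 (V + X = Z) on D(V)={1,2,3} D(X)={1,2,3,5} D(Z)={1,2,3}: V {1,2,3}->{1,2}; X {1,2,3,5}->{1,2}; Z {1,2,3}->{2,3}
So after all 4 constraints: D(Y) = {3,4}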